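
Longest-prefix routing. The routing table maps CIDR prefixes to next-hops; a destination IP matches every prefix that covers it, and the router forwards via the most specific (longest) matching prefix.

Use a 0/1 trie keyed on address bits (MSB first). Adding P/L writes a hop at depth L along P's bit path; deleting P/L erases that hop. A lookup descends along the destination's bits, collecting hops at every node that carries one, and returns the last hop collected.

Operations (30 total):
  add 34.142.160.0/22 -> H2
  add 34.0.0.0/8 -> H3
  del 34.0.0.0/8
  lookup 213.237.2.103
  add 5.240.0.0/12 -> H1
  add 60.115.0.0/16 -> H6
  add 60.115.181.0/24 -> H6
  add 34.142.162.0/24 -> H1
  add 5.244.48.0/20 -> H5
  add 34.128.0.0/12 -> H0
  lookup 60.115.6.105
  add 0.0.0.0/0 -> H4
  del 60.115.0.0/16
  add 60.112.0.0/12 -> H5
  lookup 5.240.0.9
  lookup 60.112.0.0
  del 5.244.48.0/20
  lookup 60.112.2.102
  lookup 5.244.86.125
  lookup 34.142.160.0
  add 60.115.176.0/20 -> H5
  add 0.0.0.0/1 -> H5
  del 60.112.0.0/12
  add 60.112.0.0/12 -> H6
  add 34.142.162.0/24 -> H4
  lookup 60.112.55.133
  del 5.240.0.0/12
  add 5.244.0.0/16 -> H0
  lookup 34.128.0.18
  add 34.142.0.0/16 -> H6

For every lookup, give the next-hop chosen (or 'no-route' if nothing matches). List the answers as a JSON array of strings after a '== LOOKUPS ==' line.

Trace:
  add 34.142.160.0/22 -> H2 at depth 22
  add 34.0.0.0/8 -> H3 at depth 8
  del 34.0.0.0/8 (clear depth 8)
  lookup 213.237.2.103: bits ε walk d0:- -> no-route
  add 5.240.0.0/12 -> H1 at depth 12
  add 60.115.0.0/16 -> H6 at depth 16
  add 60.115.181.0/24 -> H6 at depth 24
  add 34.142.162.0/24 -> H1 at depth 24
  add 5.244.48.0/20 -> H5 at depth 20
  add 34.128.0.0/12 -> H0 at depth 12
  lookup 60.115.6.105: bits 0011110001110011 walk d0:-→d1:-→d2:-→d3:-→d4:-→d5:-→d6:-→d7:-→d8:-→d9:-→d10:-→d11:-→d12:-→d13:-→d14:-→d15:-→d16:H6 -> H6
  add 0.0.0.0/0 -> H4 at depth 0
  del 60.115.0.0/16 (clear depth 16)
  add 60.112.0.0/12 -> H5 at depth 12
  lookup 5.240.0.9: bits 0000010111110 walk d0:H4→d1:-→d2:-→d3:-→d4:-→d5:-→d6:-→d7:-→d8:-→d9:-→d10:-→d11:-→d12:H1→d13:- -> H1
  lookup 60.112.0.0: bits 00111100011100 walk d0:H4→d1:-→d2:-→d3:-→d4:-→d5:-→d6:-→d7:-→d8:-→d9:-→d10:-→d11:-→d12:H5→d13:-→d14:- -> H5
  del 5.244.48.0/20 (clear depth 20)
  lookup 60.112.2.102: bits 00111100011100 walk d0:H4→d1:-→d2:-→d3:-→d4:-→d5:-→d6:-→d7:-→d8:-→d9:-→d10:-→d11:-→d12:H5→d13:-→d14:- -> H5
  lookup 5.244.86.125: bits 00000101111101000 walk d0:H4→d1:-→d2:-→d3:-→d4:-→d5:-→d6:-→d7:-→d8:-→d9:-→d10:-→d11:-→d12:H1→d13:-→d14:-→d15:-→d16:-→d17:- -> H1
  lookup 34.142.160.0: bits 0010001010001110101000 walk d0:H4→d1:-→d2:-→d3:-→d4:-→d5:-→d6:-→d7:-→d8:-→d9:-→d10:-→d11:-→d12:H0→d13:-→d14:-→d15:-→d16:-→d17:-→d18:-→d19:-→d20:-→d21:-→d22:H2 -> H2
  add 60.115.176.0/20 -> H5 at depth 20
  add 0.0.0.0/1 -> H5 at depth 1
  del 60.112.0.0/12 (clear depth 12)
  add 60.112.0.0/12 -> H6 at depth 12
  add 34.142.162.0/24 -> H4 at depth 24
  lookup 60.112.55.133: bits 00111100011100 walk d0:H4→d1:H5→d2:-→d3:-→d4:-→d5:-→d6:-→d7:-→d8:-→d9:-→d10:-→d11:-→d12:H6→d13:-→d14:- -> H6
  del 5.240.0.0/12 (clear depth 12)
  add 5.244.0.0/16 -> H0 at depth 16
  lookup 34.128.0.18: bits 001000101000 walk d0:H4→d1:H5→d2:-→d3:-→d4:-→d5:-→d6:-→d7:-→d8:-→d9:-→d10:-→d11:-→d12:H0 -> H0
  add 34.142.0.0/16 -> H6 at depth 16

== LOOKUPS ==
["no-route","H6","H1","H5","H5","H1","H2","H6","H0"]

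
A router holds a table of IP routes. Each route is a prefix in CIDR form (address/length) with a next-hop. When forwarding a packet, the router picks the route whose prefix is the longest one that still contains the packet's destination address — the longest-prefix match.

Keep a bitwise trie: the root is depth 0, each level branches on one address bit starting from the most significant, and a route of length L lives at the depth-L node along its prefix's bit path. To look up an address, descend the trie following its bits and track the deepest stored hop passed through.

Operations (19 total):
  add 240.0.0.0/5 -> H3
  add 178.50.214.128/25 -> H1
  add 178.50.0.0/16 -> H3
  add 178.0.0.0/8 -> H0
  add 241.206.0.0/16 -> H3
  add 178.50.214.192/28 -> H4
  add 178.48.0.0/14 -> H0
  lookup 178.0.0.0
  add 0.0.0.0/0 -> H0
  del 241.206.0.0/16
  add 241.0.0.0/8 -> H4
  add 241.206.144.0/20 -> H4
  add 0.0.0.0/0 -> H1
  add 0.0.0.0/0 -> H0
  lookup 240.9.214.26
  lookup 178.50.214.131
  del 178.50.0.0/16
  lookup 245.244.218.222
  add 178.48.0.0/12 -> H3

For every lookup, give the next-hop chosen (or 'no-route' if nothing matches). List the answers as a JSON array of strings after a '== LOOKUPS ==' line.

Process each operation:
  + 240.0.0.0/5 (H3) depth=5
  + 178.50.214.128/25 (H1) depth=25
  + 178.50.0.0/16 (H3) depth=16
  + 178.0.0.0/8 (H0) depth=8
  + 241.206.0.0/16 (H3) depth=16
  + 178.50.214.192/28 (H4) depth=28
  + 178.48.0.0/14 (H0) depth=14
  Q 178.0.0.0: descend 1011001000 ; hops seen [H0] ; pick H0
  + 0.0.0.0/0 (H0) depth=0
  - 241.206.0.0/16 clear@16
  + 241.0.0.0/8 (H4) depth=8
  + 241.206.144.0/20 (H4) depth=20
  + 0.0.0.0/0 (H1) depth=0
  + 0.0.0.0/0 (H0) depth=0
  Q 240.9.214.26: descend 1111000 ; hops seen [H0,H3] ; pick H3
  Q 178.50.214.131: descend 1011001000110010110101101 ; hops seen [H0,H0,H0,H3,H1] ; pick H1
  - 178.50.0.0/16 clear@16
  Q 245.244.218.222: descend 11110 ; hops seen [H0,H3] ; pick H3
  + 178.48.0.0/12 (H3) depth=12

== LOOKUPS ==
["H0","H3","H1","H3"]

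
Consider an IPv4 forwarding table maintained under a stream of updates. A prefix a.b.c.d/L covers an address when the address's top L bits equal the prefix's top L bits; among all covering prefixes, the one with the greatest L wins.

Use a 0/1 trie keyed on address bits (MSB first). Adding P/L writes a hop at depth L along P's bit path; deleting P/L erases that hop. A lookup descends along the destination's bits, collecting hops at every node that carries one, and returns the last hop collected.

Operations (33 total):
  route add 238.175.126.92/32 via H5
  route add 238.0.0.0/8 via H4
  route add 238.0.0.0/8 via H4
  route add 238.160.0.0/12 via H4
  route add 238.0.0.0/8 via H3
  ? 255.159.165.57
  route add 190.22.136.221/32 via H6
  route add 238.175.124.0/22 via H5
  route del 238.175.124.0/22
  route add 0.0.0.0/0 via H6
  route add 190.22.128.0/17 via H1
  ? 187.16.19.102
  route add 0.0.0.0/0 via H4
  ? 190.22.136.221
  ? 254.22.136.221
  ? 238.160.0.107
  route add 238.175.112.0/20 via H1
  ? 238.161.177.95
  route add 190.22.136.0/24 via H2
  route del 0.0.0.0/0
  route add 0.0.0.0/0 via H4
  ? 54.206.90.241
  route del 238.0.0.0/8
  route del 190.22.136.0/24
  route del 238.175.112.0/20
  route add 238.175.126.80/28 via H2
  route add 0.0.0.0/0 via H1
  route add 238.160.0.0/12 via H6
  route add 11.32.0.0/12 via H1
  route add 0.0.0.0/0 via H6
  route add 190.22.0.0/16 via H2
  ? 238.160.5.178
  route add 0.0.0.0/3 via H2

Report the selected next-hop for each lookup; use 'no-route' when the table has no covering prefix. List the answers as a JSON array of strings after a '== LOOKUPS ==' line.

Apply in order:
  add 238.175.126.92/32 -> H5 at depth 32
  add 238.0.0.0/8 -> H4 at depth 8
  add 238.0.0.0/8 -> H4 at depth 8
  add 238.160.0.0/12 -> H4 at depth 12
  add 238.0.0.0/8 -> H3 at depth 8
  Q 255.159.165.57: descend 111 ; hops seen [∅] ; pick no-route
  add 190.22.136.221/32 -> H6 at depth 32
  add 238.175.124.0/22 -> H5 at depth 22
  del 238.175.124.0/22 (clear depth 22)
  add 0.0.0.0/0 -> H6 at depth 0
  add 190.22.128.0/17 -> H1 at depth 17
  Q 187.16.19.102: descend 10111 ; hops seen [H6] ; pick H6
  add 0.0.0.0/0 -> H4 at depth 0
  Q 190.22.136.221: descend 10111110000101101000100011011101 ; hops seen [H4,H1,H6] ; pick H6
  Q 254.22.136.221: descend 111 ; hops seen [H4] ; pick H4
  Q 238.160.0.107: descend 111011101010 ; hops seen [H4,H3,H4] ; pick H4
  add 238.175.112.0/20 -> H1 at depth 20
  Q 238.161.177.95: descend 111011101010 ; hops seen [H4,H3,H4] ; pick H4
  add 190.22.136.0/24 -> H2 at depth 24
  del 0.0.0.0/0 (clear depth 0)
  add 0.0.0.0/0 -> H4 at depth 0
  Q 54.206.90.241: descend ε ; hops seen [H4] ; pick H4
  del 238.0.0.0/8 (clear depth 8)
  del 190.22.136.0/24 (clear depth 24)
  del 238.175.112.0/20 (clear depth 20)
  add 238.175.126.80/28 -> H2 at depth 28
  add 0.0.0.0/0 -> H1 at depth 0
  add 238.160.0.0/12 -> H6 at depth 12
  add 11.32.0.0/12 -> H1 at depth 12
  add 0.0.0.0/0 -> H6 at depth 0
  add 190.22.0.0/16 -> H2 at depth 16
  Q 238.160.5.178: descend 111011101010 ; hops seen [H6,H6] ; pick H6
  add 0.0.0.0/3 -> H2 at depth 3

== LOOKUPS ==
["no-route","H6","H6","H4","H4","H4","H4","H6"]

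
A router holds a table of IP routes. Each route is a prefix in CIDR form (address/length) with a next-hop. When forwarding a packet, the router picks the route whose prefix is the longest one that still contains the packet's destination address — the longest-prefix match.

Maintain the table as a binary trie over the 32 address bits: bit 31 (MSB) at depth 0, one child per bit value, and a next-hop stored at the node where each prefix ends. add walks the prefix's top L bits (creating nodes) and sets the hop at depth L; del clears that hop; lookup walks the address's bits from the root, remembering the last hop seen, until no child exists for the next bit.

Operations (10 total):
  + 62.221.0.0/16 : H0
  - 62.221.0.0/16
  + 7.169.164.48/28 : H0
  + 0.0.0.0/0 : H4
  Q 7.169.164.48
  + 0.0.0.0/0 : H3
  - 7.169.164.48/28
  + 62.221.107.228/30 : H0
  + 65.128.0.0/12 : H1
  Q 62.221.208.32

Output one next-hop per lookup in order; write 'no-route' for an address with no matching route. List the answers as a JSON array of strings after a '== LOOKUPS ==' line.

Trace:
  add 62.221.0.0/16 -> H0 at depth 16
  del 62.221.0.0/16 (clear depth 16)
  add 7.169.164.48/28 -> H0 at depth 28
  add 0.0.0.0/0 -> H4 at depth 0
  Q 7.169.164.48: descend 0000011110101001101001000011 ; hops seen [H4,H0] ; pick H0
  add 0.0.0.0/0 -> H3 at depth 0
  del 7.169.164.48/28 (clear depth 28)
  add 62.221.107.228/30 -> H0 at depth 30
  add 65.128.0.0/12 -> H1 at depth 12
  Q 62.221.208.32: descend 0011111011011101 ; hops seen [H3] ; pick H3

== LOOKUPS ==
["H0","H3"]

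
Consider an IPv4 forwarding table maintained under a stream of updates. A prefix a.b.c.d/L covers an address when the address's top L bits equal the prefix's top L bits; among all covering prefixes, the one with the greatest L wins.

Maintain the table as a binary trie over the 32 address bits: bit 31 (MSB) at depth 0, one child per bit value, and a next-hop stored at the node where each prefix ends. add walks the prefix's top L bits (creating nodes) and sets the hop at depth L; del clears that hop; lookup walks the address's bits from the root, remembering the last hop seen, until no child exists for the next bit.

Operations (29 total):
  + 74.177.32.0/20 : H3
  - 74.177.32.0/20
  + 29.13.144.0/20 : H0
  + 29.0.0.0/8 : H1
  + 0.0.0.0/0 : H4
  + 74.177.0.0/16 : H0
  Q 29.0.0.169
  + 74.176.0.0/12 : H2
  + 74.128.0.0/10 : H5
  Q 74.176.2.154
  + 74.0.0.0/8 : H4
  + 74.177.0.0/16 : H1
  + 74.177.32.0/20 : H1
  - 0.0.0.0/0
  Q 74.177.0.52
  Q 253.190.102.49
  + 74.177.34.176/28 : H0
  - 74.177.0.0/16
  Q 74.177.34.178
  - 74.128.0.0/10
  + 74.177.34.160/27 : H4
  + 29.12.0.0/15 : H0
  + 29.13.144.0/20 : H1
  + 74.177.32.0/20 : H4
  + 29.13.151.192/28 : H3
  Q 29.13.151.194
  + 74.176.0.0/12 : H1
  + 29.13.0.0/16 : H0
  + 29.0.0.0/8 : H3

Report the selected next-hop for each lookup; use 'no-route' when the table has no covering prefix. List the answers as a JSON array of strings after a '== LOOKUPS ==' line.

Trace:
  add 74.177.32.0/20 -> H3 at depth 20
  - 74.177.32.0/20 clear@20
  add 29.13.144.0/20 -> H0 at depth 20
  add 29.0.0.0/8 -> H1 at depth 8
  add 0.0.0.0/0 -> H4 at depth 0
  add 74.177.0.0/16 -> H0 at depth 16
  Q 29.0.0.169: descend 000111010000 ; hops seen [H4,H1] ; pick H1
  add 74.176.0.0/12 -> H2 at depth 12
  add 74.128.0.0/10 -> H5 at depth 10
  Q 74.176.2.154: descend 010010101011000 ; hops seen [H4,H5,H2] ; pick H2
  add 74.0.0.0/8 -> H4 at depth 8
  add 74.177.0.0/16 -> H1 at depth 16
  add 74.177.32.0/20 -> H1 at depth 20
  - 0.0.0.0/0 clear@0
  Q 74.177.0.52: descend 010010101011000100 ; hops seen [H4,H5,H2,H1] ; pick H1
  Q 253.190.102.49: descend ε ; hops seen [∅] ; pick no-route
  add 74.177.34.176/28 -> H0 at depth 28
  - 74.177.0.0/16 clear@16
  Q 74.177.34.178: descend 0100101010110001001000101011 ; hops seen [H4,H5,H2,H1,H0] ; pick H0
  - 74.128.0.0/10 clear@10
  add 74.177.34.160/27 -> H4 at depth 27
  add 29.12.0.0/15 -> H0 at depth 15
  add 29.13.144.0/20 -> H1 at depth 20
  add 74.177.32.0/20 -> H4 at depth 20
  add 29.13.151.192/28 -> H3 at depth 28
  Q 29.13.151.194: descend 0001110100001101100101111100 ; hops seen [H1,H0,H1,H3] ; pick H3
  add 74.176.0.0/12 -> H1 at depth 12
  add 29.13.0.0/16 -> H0 at depth 16
  add 29.0.0.0/8 -> H3 at depth 8

== LOOKUPS ==
["H1","H2","H1","no-route","H0","H3"]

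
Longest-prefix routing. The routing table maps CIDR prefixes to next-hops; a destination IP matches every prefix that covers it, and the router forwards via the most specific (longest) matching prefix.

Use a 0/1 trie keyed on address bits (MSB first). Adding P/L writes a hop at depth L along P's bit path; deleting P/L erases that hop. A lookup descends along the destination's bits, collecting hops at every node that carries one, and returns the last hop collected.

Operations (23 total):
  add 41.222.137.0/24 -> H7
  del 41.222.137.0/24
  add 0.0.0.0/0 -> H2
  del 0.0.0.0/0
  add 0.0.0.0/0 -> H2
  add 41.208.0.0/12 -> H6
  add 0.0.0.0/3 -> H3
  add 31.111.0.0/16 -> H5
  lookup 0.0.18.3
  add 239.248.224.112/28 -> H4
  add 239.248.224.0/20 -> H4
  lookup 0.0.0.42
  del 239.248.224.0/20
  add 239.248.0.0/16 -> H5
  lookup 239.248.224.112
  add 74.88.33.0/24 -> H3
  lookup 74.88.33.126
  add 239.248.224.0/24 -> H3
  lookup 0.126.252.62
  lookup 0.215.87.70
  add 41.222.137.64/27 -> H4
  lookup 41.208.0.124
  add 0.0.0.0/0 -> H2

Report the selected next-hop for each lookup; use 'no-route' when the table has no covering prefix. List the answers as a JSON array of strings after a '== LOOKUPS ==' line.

Process each operation:
  + 41.222.137.0/24 (H7) depth=24
  - 41.222.137.0/24 clear@24
  + 0.0.0.0/0 (H2) depth=0
  - 0.0.0.0/0 clear@0
  + 0.0.0.0/0 (H2) depth=0
  + 41.208.0.0/12 (H6) depth=12
  + 0.0.0.0/3 (H3) depth=3
  + 31.111.0.0/16 (H5) depth=16
  lookup 0.0.18.3: bits 000 walk d0:H2→d1:-→d2:-→d3:H3 -> H3
  + 239.248.224.112/28 (H4) depth=28
  + 239.248.224.0/20 (H4) depth=20
  lookup 0.0.0.42: bits 000 walk d0:H2→d1:-→d2:-→d3:H3 -> H3
  - 239.248.224.0/20 clear@20
  + 239.248.0.0/16 (H5) depth=16
  lookup 239.248.224.112: bits 1110111111111000111000000111 walk d0:H2→d1:-→d2:-→d3:-→d4:-→d5:-→d6:-→d7:-→d8:-→d9:-→d10:-→d11:-→d12:-→d13:-→d14:-→d15:-→d16:H5→d17:-→d18:-→d19:-→d20:-→d21:-→d22:-→d23:-→d24:-→d25:-→d26:-→d27:-→d28:H4 -> H4
  + 74.88.33.0/24 (H3) depth=24
  lookup 74.88.33.126: bits 010010100101100000100001 walk d0:H2→d1:-→d2:-→d3:-→d4:-→d5:-→d6:-→d7:-→d8:-→d9:-→d10:-→d11:-→d12:-→d13:-→d14:-→d15:-→d16:-→d17:-→d18:-→d19:-→d20:-→d21:-→d22:-→d23:-→d24:H3 -> H3
  + 239.248.224.0/24 (H3) depth=24
  lookup 0.126.252.62: bits 000 walk d0:H2→d1:-→d2:-→d3:H3 -> H3
  lookup 0.215.87.70: bits 000 walk d0:H2→d1:-→d2:-→d3:H3 -> H3
  + 41.222.137.64/27 (H4) depth=27
  lookup 41.208.0.124: bits 001010011101 walk d0:H2→d1:-→d2:-→d3:-→d4:-→d5:-→d6:-→d7:-→d8:-→d9:-→d10:-→d11:-→d12:H6 -> H6
  + 0.0.0.0/0 (H2) depth=0

== LOOKUPS ==
["H3","H3","H4","H3","H3","H3","H6"]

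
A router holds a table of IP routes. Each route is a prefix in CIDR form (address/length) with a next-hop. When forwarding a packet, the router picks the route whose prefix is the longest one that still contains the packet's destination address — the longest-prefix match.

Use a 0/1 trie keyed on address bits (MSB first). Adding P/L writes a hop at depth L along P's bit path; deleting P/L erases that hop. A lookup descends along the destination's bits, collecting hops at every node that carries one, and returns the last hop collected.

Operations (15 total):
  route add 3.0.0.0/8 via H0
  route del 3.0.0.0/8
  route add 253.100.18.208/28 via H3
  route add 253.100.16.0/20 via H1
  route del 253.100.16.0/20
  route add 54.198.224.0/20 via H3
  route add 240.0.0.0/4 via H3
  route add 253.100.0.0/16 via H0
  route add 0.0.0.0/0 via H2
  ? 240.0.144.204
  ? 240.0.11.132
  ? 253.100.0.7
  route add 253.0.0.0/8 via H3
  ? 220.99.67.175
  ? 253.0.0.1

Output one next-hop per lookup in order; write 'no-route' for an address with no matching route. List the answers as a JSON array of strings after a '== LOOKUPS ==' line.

Process each operation:
  + 3.0.0.0/8 (H0) depth=8
  del 3.0.0.0/8 (clear depth 8)
  + 253.100.18.208/28 (H3) depth=28
  + 253.100.16.0/20 (H1) depth=20
  del 253.100.16.0/20 (clear depth 20)
  + 54.198.224.0/20 (H3) depth=20
  + 240.0.0.0/4 (H3) depth=4
  + 253.100.0.0/16 (H0) depth=16
  + 0.0.0.0/0 (H2) depth=0
  ? 240.0.144.204  path d0:H2→d1:-→d2:-→d3:-→d4:H3  best=H3
  ? 240.0.11.132  path d0:H2→d1:-→d2:-→d3:-→d4:H3  best=H3
  ? 253.100.0.7  path d0:H2→d1:-→d2:-→d3:-→d4:H3→d5:-→d6:-→d7:-→d8:-→d9:-→d10:-→d11:-→d12:-→d13:-→d14:-→d15:-→d16:H0→d17:-→d18:-→d19:-  best=H0
  + 253.0.0.0/8 (H3) depth=8
  ? 220.99.67.175  path d0:H2→d1:-→d2:-  best=H2
  ? 253.0.0.1  path d0:H2→d1:-→d2:-→d3:-→d4:H3→d5:-→d6:-→d7:-→d8:H3→d9:-  best=H3

== LOOKUPS ==
["H3","H3","H0","H2","H3"]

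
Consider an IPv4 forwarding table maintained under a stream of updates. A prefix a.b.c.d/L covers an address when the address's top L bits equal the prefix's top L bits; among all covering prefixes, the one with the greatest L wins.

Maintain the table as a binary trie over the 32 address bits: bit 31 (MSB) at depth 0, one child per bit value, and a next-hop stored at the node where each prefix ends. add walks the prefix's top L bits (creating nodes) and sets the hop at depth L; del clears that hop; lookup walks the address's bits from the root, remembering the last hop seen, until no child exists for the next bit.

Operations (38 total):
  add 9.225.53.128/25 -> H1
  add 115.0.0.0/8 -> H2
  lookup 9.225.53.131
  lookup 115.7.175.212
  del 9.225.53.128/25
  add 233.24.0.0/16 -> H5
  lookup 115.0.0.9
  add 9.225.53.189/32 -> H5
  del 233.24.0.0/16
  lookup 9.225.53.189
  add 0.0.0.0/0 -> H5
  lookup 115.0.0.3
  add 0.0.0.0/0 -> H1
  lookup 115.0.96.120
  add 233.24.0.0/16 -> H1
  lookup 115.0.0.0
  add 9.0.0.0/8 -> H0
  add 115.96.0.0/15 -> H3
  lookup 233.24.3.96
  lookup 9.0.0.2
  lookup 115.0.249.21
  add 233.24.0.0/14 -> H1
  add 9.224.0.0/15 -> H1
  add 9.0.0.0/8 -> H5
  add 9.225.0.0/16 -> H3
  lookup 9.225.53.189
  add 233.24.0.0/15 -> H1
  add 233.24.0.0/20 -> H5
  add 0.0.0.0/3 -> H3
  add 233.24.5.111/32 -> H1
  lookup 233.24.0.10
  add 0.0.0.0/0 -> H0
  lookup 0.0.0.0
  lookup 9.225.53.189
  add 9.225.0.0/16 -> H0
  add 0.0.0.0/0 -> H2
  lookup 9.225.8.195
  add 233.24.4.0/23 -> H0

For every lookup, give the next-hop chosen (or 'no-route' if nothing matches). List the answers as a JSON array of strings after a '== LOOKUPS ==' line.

Process each operation:
  add 9.225.53.128/25 -> H1 at depth 25
  add 115.0.0.0/8 -> H2 at depth 8
  Q 9.225.53.131: descend 0000100111100001001101011 ; hops seen [H1] ; pick H1
  Q 115.7.175.212: descend 01110011 ; hops seen [H2] ; pick H2
  - 9.225.53.128/25 clear@25
  add 233.24.0.0/16 -> H5 at depth 16
  Q 115.0.0.9: descend 01110011 ; hops seen [H2] ; pick H2
  add 9.225.53.189/32 -> H5 at depth 32
  - 233.24.0.0/16 clear@16
  Q 9.225.53.189: descend 00001001111000010011010110111101 ; hops seen [H5] ; pick H5
  add 0.0.0.0/0 -> H5 at depth 0
  Q 115.0.0.3: descend 01110011 ; hops seen [H5,H2] ; pick H2
  add 0.0.0.0/0 -> H1 at depth 0
  Q 115.0.96.120: descend 01110011 ; hops seen [H1,H2] ; pick H2
  add 233.24.0.0/16 -> H1 at depth 16
  Q 115.0.0.0: descend 01110011 ; hops seen [H1,H2] ; pick H2
  add 9.0.0.0/8 -> H0 at depth 8
  add 115.96.0.0/15 -> H3 at depth 15
  Q 233.24.3.96: descend 1110100100011000 ; hops seen [H1,H1] ; pick H1
  Q 9.0.0.2: descend 00001001 ; hops seen [H1,H0] ; pick H0
  Q 115.0.249.21: descend 011100110 ; hops seen [H1,H2] ; pick H2
  add 233.24.0.0/14 -> H1 at depth 14
  add 9.224.0.0/15 -> H1 at depth 15
  add 9.0.0.0/8 -> H5 at depth 8
  add 9.225.0.0/16 -> H3 at depth 16
  Q 9.225.53.189: descend 00001001111000010011010110111101 ; hops seen [H1,H5,H1,H3,H5] ; pick H5
  add 233.24.0.0/15 -> H1 at depth 15
  add 233.24.0.0/20 -> H5 at depth 20
  add 0.0.0.0/3 -> H3 at depth 3
  add 233.24.5.111/32 -> H1 at depth 32
  Q 233.24.0.10: descend 111010010001100000000 ; hops seen [H1,H1,H1,H1,H5] ; pick H5
  add 0.0.0.0/0 -> H0 at depth 0
  Q 0.0.0.0: descend 0000 ; hops seen [H0,H3] ; pick H3
  Q 9.225.53.189: descend 00001001111000010011010110111101 ; hops seen [H0,H3,H5,H1,H3,H5] ; pick H5
  add 9.225.0.0/16 -> H0 at depth 16
  add 0.0.0.0/0 -> H2 at depth 0
  Q 9.225.8.195: descend 000010011110000100 ; hops seen [H2,H3,H5,H1,H0] ; pick H0
  add 233.24.4.0/23 -> H0 at depth 23

== LOOKUPS ==
["H1","H2","H2","H5","H2","H2","H2","H1","H0","H2","H5","H5","H3","H5","H0"]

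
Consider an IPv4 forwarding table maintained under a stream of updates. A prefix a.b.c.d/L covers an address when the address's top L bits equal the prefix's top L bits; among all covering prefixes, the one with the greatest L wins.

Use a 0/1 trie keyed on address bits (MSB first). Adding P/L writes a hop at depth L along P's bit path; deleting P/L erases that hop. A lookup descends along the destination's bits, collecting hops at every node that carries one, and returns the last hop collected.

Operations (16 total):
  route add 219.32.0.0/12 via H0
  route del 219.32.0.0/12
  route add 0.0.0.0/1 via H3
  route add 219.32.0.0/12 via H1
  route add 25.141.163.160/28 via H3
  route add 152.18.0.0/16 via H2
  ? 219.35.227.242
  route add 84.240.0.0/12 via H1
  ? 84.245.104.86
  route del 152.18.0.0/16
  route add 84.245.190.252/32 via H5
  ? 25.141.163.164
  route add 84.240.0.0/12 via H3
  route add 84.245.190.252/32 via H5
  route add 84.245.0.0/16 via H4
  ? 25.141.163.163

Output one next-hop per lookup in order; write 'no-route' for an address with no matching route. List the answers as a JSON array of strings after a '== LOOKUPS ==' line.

Trace:
  add 219.32.0.0/12 -> H0 at depth 12
  - 219.32.0.0/12 clear@12
  add 0.0.0.0/1 -> H3 at depth 1
  add 219.32.0.0/12 -> H1 at depth 12
  add 25.141.163.160/28 -> H3 at depth 28
  add 152.18.0.0/16 -> H2 at depth 16
  Q 219.35.227.242: descend 110110110010 ; hops seen [H1] ; pick H1
  add 84.240.0.0/12 -> H1 at depth 12
  Q 84.245.104.86: descend 010101001111 ; hops seen [H3,H1] ; pick H1
  - 152.18.0.0/16 clear@16
  add 84.245.190.252/32 -> H5 at depth 32
  Q 25.141.163.164: descend 0001100110001101101000111010 ; hops seen [H3,H3] ; pick H3
  add 84.240.0.0/12 -> H3 at depth 12
  add 84.245.190.252/32 -> H5 at depth 32
  add 84.245.0.0/16 -> H4 at depth 16
  Q 25.141.163.163: descend 0001100110001101101000111010 ; hops seen [H3,H3] ; pick H3

== LOOKUPS ==
["H1","H1","H3","H3"]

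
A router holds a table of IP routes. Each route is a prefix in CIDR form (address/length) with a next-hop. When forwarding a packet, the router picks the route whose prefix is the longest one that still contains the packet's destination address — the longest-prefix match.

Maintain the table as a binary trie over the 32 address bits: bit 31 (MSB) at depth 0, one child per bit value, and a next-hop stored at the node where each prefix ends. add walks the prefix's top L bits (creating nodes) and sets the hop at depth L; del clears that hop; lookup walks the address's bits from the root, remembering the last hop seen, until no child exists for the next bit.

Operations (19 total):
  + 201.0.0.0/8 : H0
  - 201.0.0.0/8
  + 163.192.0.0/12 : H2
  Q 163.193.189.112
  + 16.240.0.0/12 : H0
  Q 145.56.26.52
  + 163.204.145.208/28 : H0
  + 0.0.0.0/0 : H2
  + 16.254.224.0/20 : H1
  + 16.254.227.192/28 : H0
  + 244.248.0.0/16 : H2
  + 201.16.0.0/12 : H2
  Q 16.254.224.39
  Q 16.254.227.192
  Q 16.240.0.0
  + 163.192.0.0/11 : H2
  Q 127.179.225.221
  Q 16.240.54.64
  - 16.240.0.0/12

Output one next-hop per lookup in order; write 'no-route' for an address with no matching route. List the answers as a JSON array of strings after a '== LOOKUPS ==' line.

Trace:
  add 201.0.0.0/8 -> H0 at depth 8
  - 201.0.0.0/8 clear@8
  add 163.192.0.0/12 -> H2 at depth 12
  Q 163.193.189.112: descend 101000111100 ; hops seen [H2] ; pick H2
  add 16.240.0.0/12 -> H0 at depth 12
  Q 145.56.26.52: descend 10 ; hops seen [∅] ; pick no-route
  add 163.204.145.208/28 -> H0 at depth 28
  add 0.0.0.0/0 -> H2 at depth 0
  add 16.254.224.0/20 -> H1 at depth 20
  add 16.254.227.192/28 -> H0 at depth 28
  add 244.248.0.0/16 -> H2 at depth 16
  add 201.16.0.0/12 -> H2 at depth 12
  Q 16.254.224.39: descend 0001000011111110111000 ; hops seen [H2,H0,H1] ; pick H1
  Q 16.254.227.192: descend 0001000011111110111000111100 ; hops seen [H2,H0,H1,H0] ; pick H0
  Q 16.240.0.0: descend 000100001111 ; hops seen [H2,H0] ; pick H0
  add 163.192.0.0/11 -> H2 at depth 11
  Q 127.179.225.221: descend 0 ; hops seen [H2] ; pick H2
  Q 16.240.54.64: descend 000100001111 ; hops seen [H2,H0] ; pick H0
  - 16.240.0.0/12 clear@12

== LOOKUPS ==
["H2","no-route","H1","H0","H0","H2","H0"]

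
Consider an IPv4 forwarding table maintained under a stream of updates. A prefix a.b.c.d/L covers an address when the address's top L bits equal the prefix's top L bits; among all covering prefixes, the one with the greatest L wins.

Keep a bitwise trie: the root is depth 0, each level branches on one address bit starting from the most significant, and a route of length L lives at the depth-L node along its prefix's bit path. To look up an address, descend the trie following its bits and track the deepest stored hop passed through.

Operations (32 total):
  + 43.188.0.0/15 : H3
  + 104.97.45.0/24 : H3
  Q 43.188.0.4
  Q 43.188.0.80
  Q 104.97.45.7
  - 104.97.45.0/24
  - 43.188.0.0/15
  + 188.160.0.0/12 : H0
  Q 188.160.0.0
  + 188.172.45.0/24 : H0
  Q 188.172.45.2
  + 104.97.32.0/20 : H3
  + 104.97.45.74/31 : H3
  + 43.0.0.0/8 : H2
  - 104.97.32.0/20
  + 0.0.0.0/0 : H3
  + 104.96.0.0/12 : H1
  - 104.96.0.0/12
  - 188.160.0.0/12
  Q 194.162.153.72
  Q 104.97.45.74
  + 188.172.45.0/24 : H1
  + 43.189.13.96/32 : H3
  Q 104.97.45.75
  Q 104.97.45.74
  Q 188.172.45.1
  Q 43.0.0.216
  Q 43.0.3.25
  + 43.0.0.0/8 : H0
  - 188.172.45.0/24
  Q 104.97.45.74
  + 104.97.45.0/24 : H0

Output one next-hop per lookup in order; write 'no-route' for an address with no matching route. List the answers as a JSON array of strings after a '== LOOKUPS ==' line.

Process each operation:
  add 43.188.0.0/15 -> H3 at depth 15
  add 104.97.45.0/24 -> H3 at depth 24
  lookup 43.188.0.4: bits 001010111011110 walk d0:-→d1:-→d2:-→d3:-→d4:-→d5:-→d6:-→d7:-→d8:-→d9:-→d10:-→d11:-→d12:-→d13:-→d14:-→d15:H3 -> H3
  lookup 43.188.0.80: bits 001010111011110 walk d0:-→d1:-→d2:-→d3:-→d4:-→d5:-→d6:-→d7:-→d8:-→d9:-→d10:-→d11:-→d12:-→d13:-→d14:-→d15:H3 -> H3
  lookup 104.97.45.7: bits 011010000110000100101101 walk d0:-→d1:-→d2:-→d3:-→d4:-→d5:-→d6:-→d7:-→d8:-→d9:-→d10:-→d11:-→d12:-→d13:-→d14:-→d15:-→d16:-→d17:-→d18:-→d19:-→d20:-→d21:-→d22:-→d23:-→d24:H3 -> H3
  del 104.97.45.0/24 (clear depth 24)
  del 43.188.0.0/15 (clear depth 15)
  add 188.160.0.0/12 -> H0 at depth 12
  lookup 188.160.0.0: bits 101111001010 walk d0:-→d1:-→d2:-→d3:-→d4:-→d5:-→d6:-→d7:-→d8:-→d9:-→d10:-→d11:-→d12:H0 -> H0
  add 188.172.45.0/24 -> H0 at depth 24
  lookup 188.172.45.2: bits 101111001010110000101101 walk d0:-→d1:-→d2:-→d3:-→d4:-→d5:-→d6:-→d7:-→d8:-→d9:-→d10:-→d11:-→d12:H0→d13:-→d14:-→d15:-→d16:-→d17:-→d18:-→d19:-→d20:-→d21:-→d22:-→d23:-→d24:H0 -> H0
  add 104.97.32.0/20 -> H3 at depth 20
  add 104.97.45.74/31 -> H3 at depth 31
  add 43.0.0.0/8 -> H2 at depth 8
  del 104.97.32.0/20 (clear depth 20)
  add 0.0.0.0/0 -> H3 at depth 0
  add 104.96.0.0/12 -> H1 at depth 12
  del 104.96.0.0/12 (clear depth 12)
  del 188.160.0.0/12 (clear depth 12)
  lookup 194.162.153.72: bits 1 walk d0:H3→d1:- -> H3
  lookup 104.97.45.74: bits 0110100001100001001011010100101 walk d0:H3→d1:-→d2:-→d3:-→d4:-→d5:-→d6:-→d7:-→d8:-→d9:-→d10:-→d11:-→d12:-→d13:-→d14:-→d15:-→d16:-→d17:-→d18:-→d19:-→d20:-→d21:-→d22:-→d23:-→d24:-→d25:-→d26:-→d27:-→d28:-→d29:-→d30:-→d31:H3 -> H3
  add 188.172.45.0/24 -> H1 at depth 24
  add 43.189.13.96/32 -> H3 at depth 32
  lookup 104.97.45.75: bits 0110100001100001001011010100101 walk d0:H3→d1:-→d2:-→d3:-→d4:-→d5:-→d6:-→d7:-→d8:-→d9:-→d10:-→d11:-→d12:-→d13:-→d14:-→d15:-→d16:-→d17:-→d18:-→d19:-→d20:-→d21:-→d22:-→d23:-→d24:-→d25:-→d26:-→d27:-→d28:-→d29:-→d30:-→d31:H3 -> H3
  lookup 104.97.45.74: bits 0110100001100001001011010100101 walk d0:H3→d1:-→d2:-→d3:-→d4:-→d5:-→d6:-→d7:-→d8:-→d9:-→d10:-→d11:-→d12:-→d13:-→d14:-→d15:-→d16:-→d17:-→d18:-→d19:-→d20:-→d21:-→d22:-→d23:-→d24:-→d25:-→d26:-→d27:-→d28:-→d29:-→d30:-→d31:H3 -> H3
  lookup 188.172.45.1: bits 101111001010110000101101 walk d0:H3→d1:-→d2:-→d3:-→d4:-→d5:-→d6:-→d7:-→d8:-→d9:-→d10:-→d11:-→d12:-→d13:-→d14:-→d15:-→d16:-→d17:-→d18:-→d19:-→d20:-→d21:-→d22:-→d23:-→d24:H1 -> H1
  lookup 43.0.0.216: bits 00101011 walk d0:H3→d1:-→d2:-→d3:-→d4:-→d5:-→d6:-→d7:-→d8:H2 -> H2
  lookup 43.0.3.25: bits 00101011 walk d0:H3→d1:-→d2:-→d3:-→d4:-→d5:-→d6:-→d7:-→d8:H2 -> H2
  add 43.0.0.0/8 -> H0 at depth 8
  del 188.172.45.0/24 (clear depth 24)
  lookup 104.97.45.74: bits 0110100001100001001011010100101 walk d0:H3→d1:-→d2:-→d3:-→d4:-→d5:-→d6:-→d7:-→d8:-→d9:-→d10:-→d11:-→d12:-→d13:-→d14:-→d15:-→d16:-→d17:-→d18:-→d19:-→d20:-→d21:-→d22:-→d23:-→d24:-→d25:-→d26:-→d27:-→d28:-→d29:-→d30:-→d31:H3 -> H3
  add 104.97.45.0/24 -> H0 at depth 24

== LOOKUPS ==
["H3","H3","H3","H0","H0","H3","H3","H3","H3","H1","H2","H2","H3"]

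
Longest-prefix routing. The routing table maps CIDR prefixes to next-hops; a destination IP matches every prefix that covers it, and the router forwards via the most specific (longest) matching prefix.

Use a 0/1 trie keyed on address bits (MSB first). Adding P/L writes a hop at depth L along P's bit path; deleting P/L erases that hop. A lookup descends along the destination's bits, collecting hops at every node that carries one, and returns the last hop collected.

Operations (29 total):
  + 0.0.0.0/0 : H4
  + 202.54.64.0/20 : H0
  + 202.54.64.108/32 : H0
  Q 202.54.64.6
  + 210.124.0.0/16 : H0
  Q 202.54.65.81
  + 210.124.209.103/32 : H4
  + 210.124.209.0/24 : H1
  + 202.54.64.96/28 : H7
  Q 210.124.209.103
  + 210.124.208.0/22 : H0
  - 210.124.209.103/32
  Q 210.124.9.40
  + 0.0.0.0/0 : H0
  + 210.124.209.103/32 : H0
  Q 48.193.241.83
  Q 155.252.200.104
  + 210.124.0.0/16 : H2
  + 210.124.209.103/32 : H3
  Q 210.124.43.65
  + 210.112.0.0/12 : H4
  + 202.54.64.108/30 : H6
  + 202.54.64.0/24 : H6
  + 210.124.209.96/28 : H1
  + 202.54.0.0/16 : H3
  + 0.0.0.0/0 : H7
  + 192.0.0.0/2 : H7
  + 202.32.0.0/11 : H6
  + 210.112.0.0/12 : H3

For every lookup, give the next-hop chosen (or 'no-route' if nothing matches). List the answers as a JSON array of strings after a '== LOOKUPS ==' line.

Apply in order:
  + 0.0.0.0/0 (H4) depth=0
  + 202.54.64.0/20 (H0) depth=20
  + 202.54.64.108/32 (H0) depth=32
  lookup 202.54.64.6: bits 1100101000110110010000000 walk d0:H4→d1:-→d2:-→d3:-→d4:-→d5:-→d6:-→d7:-→d8:-→d9:-→d10:-→d11:-→d12:-→d13:-→d14:-→d15:-→d16:-→d17:-→d18:-→d19:-→d20:H0→d21:-→d22:-→d23:-→d24:-→d25:- -> H0
  + 210.124.0.0/16 (H0) depth=16
  lookup 202.54.65.81: bits 11001010001101100100000 walk d0:H4→d1:-→d2:-→d3:-→d4:-→d5:-→d6:-→d7:-→d8:-→d9:-→d10:-→d11:-→d12:-→d13:-→d14:-→d15:-→d16:-→d17:-→d18:-→d19:-→d20:H0→d21:-→d22:-→d23:- -> H0
  + 210.124.209.103/32 (H4) depth=32
  + 210.124.209.0/24 (H1) depth=24
  + 202.54.64.96/28 (H7) depth=28
  lookup 210.124.209.103: bits 11010010011111001101000101100111 walk d0:H4→d1:-→d2:-→d3:-→d4:-→d5:-→d6:-→d7:-→d8:-→d9:-→d10:-→d11:-→d12:-→d13:-→d14:-→d15:-→d16:H0→d17:-→d18:-→d19:-→d20:-→d21:-→d22:-→d23:-→d24:H1→d25:-→d26:-→d27:-→d28:-→d29:-→d30:-→d31:-→d32:H4 -> H4
  + 210.124.208.0/22 (H0) depth=22
  del 210.124.209.103/32 (clear depth 32)
  lookup 210.124.9.40: bits 1101001001111100 walk d0:H4→d1:-→d2:-→d3:-→d4:-→d5:-→d6:-→d7:-→d8:-→d9:-→d10:-→d11:-→d12:-→d13:-→d14:-→d15:-→d16:H0 -> H0
  + 0.0.0.0/0 (H0) depth=0
  + 210.124.209.103/32 (H0) depth=32
  lookup 48.193.241.83: bits ε walk d0:H0 -> H0
  lookup 155.252.200.104: bits 1 walk d0:H0→d1:- -> H0
  + 210.124.0.0/16 (H2) depth=16
  + 210.124.209.103/32 (H3) depth=32
  lookup 210.124.43.65: bits 1101001001111100 walk d0:H0→d1:-→d2:-→d3:-→d4:-→d5:-→d6:-→d7:-→d8:-→d9:-→d10:-→d11:-→d12:-→d13:-→d14:-→d15:-→d16:H2 -> H2
  + 210.112.0.0/12 (H4) depth=12
  + 202.54.64.108/30 (H6) depth=30
  + 202.54.64.0/24 (H6) depth=24
  + 210.124.209.96/28 (H1) depth=28
  + 202.54.0.0/16 (H3) depth=16
  + 0.0.0.0/0 (H7) depth=0
  + 192.0.0.0/2 (H7) depth=2
  + 202.32.0.0/11 (H6) depth=11
  + 210.112.0.0/12 (H3) depth=12

== LOOKUPS ==
["H0","H0","H4","H0","H0","H0","H2"]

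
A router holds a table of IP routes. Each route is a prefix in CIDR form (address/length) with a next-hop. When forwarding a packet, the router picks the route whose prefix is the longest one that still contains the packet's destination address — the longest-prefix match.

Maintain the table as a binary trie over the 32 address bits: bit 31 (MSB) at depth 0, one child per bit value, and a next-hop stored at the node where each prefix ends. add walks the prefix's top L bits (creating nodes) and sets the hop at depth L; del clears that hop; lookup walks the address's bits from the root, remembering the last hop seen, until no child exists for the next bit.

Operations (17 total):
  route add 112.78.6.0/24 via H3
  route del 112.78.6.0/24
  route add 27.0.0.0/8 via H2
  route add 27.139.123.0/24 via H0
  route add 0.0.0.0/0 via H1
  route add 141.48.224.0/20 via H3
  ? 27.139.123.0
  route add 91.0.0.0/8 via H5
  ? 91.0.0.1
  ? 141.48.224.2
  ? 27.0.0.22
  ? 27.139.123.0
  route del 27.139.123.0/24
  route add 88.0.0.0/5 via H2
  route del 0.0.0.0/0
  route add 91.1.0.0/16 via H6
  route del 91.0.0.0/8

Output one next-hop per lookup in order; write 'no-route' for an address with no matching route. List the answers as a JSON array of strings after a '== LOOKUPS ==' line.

Trace:
  add 112.78.6.0/24 -> H3 at depth 24
  - 112.78.6.0/24 clear@24
  add 27.0.0.0/8 -> H2 at depth 8
  add 27.139.123.0/24 -> H0 at depth 24
  add 0.0.0.0/0 -> H1 at depth 0
  add 141.48.224.0/20 -> H3 at depth 20
  Q 27.139.123.0: descend 000110111000101101111011 ; hops seen [H1,H2,H0] ; pick H0
  add 91.0.0.0/8 -> H5 at depth 8
  Q 91.0.0.1: descend 01011011 ; hops seen [H1,H5] ; pick H5
  Q 141.48.224.2: descend 10001101001100001110 ; hops seen [H1,H3] ; pick H3
  Q 27.0.0.22: descend 00011011 ; hops seen [H1,H2] ; pick H2
  Q 27.139.123.0: descend 000110111000101101111011 ; hops seen [H1,H2,H0] ; pick H0
  - 27.139.123.0/24 clear@24
  add 88.0.0.0/5 -> H2 at depth 5
  - 0.0.0.0/0 clear@0
  add 91.1.0.0/16 -> H6 at depth 16
  - 91.0.0.0/8 clear@8

== LOOKUPS ==
["H0","H5","H3","H2","H0"]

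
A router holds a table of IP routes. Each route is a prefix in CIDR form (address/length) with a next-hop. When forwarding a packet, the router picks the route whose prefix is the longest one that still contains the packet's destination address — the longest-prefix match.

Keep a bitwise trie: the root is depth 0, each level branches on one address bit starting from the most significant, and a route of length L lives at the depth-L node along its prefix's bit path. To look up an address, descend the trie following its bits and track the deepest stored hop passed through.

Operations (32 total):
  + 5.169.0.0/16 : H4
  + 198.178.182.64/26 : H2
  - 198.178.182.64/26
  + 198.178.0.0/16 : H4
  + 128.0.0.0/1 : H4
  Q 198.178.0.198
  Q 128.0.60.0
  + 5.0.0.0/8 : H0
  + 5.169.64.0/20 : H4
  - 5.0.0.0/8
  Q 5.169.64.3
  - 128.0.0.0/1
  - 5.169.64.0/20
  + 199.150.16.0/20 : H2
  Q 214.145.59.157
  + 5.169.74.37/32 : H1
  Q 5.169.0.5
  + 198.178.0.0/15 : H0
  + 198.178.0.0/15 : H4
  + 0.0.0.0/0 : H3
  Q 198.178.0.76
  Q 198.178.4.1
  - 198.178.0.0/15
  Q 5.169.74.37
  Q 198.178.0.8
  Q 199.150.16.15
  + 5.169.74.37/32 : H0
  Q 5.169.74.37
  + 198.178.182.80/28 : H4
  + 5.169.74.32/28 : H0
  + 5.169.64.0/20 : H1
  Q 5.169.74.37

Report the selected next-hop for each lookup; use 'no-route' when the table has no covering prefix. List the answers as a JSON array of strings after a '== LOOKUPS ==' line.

Trace:
  + 5.169.0.0/16 (H4) depth=16
  + 198.178.182.64/26 (H2) depth=26
  - 198.178.182.64/26 clear@26
  + 198.178.0.0/16 (H4) depth=16
  + 128.0.0.0/1 (H4) depth=1
  lookup 198.178.0.198: bits 1100011010110010 walk d0:-→d1:H4→d2:-→d3:-→d4:-→d5:-→d6:-→d7:-→d8:-→d9:-→d10:-→d11:-→d12:-→d13:-→d14:-→d15:-→d16:H4 -> H4
  lookup 128.0.60.0: bits 1 walk d0:-→d1:H4 -> H4
  + 5.0.0.0/8 (H0) depth=8
  + 5.169.64.0/20 (H4) depth=20
  - 5.0.0.0/8 clear@8
  lookup 5.169.64.3: bits 00000101101010010100 walk d0:-→d1:-→d2:-→d3:-→d4:-→d5:-→d6:-→d7:-→d8:-→d9:-→d10:-→d11:-→d12:-→d13:-→d14:-→d15:-→d16:H4→d17:-→d18:-→d19:-→d20:H4 -> H4
  - 128.0.0.0/1 clear@1
  - 5.169.64.0/20 clear@20
  + 199.150.16.0/20 (H2) depth=20
  lookup 214.145.59.157: bits 110 walk d0:-→d1:-→d2:-→d3:- -> no-route
  + 5.169.74.37/32 (H1) depth=32
  lookup 5.169.0.5: bits 00000101101010010 walk d0:-→d1:-→d2:-→d3:-→d4:-→d5:-→d6:-→d7:-→d8:-→d9:-→d10:-→d11:-→d12:-→d13:-→d14:-→d15:-→d16:H4→d17:- -> H4
  + 198.178.0.0/15 (H0) depth=15
  + 198.178.0.0/15 (H4) depth=15
  + 0.0.0.0/0 (H3) depth=0
  lookup 198.178.0.76: bits 1100011010110010 walk d0:H3→d1:-→d2:-→d3:-→d4:-→d5:-→d6:-→d7:-→d8:-→d9:-→d10:-→d11:-→d12:-→d13:-→d14:-→d15:H4→d16:H4 -> H4
  lookup 198.178.4.1: bits 1100011010110010 walk d0:H3→d1:-→d2:-→d3:-→d4:-→d5:-→d6:-→d7:-→d8:-→d9:-→d10:-→d11:-→d12:-→d13:-→d14:-→d15:H4→d16:H4 -> H4
  - 198.178.0.0/15 clear@15
  lookup 5.169.74.37: bits 00000101101010010100101000100101 walk d0:H3→d1:-→d2:-→d3:-→d4:-→d5:-→d6:-→d7:-→d8:-→d9:-→d10:-→d11:-→d12:-→d13:-→d14:-→d15:-→d16:H4→d17:-→d18:-→d19:-→d20:-→d21:-→d22:-→d23:-→d24:-→d25:-→d26:-→d27:-→d28:-→d29:-→d30:-→d31:-→d32:H1 -> H1
  lookup 198.178.0.8: bits 1100011010110010 walk d0:H3→d1:-→d2:-→d3:-→d4:-→d5:-→d6:-→d7:-→d8:-→d9:-→d10:-→d11:-→d12:-→d13:-→d14:-→d15:-→d16:H4 -> H4
  lookup 199.150.16.15: bits 11000111100101100001 walk d0:H3→d1:-→d2:-→d3:-→d4:-→d5:-→d6:-→d7:-→d8:-→d9:-→d10:-→d11:-→d12:-→d13:-→d14:-→d15:-→d16:-→d17:-→d18:-→d19:-→d20:H2 -> H2
  + 5.169.74.37/32 (H0) depth=32
  lookup 5.169.74.37: bits 00000101101010010100101000100101 walk d0:H3→d1:-→d2:-→d3:-→d4:-→d5:-→d6:-→d7:-→d8:-→d9:-→d10:-→d11:-→d12:-→d13:-→d14:-→d15:-→d16:H4→d17:-→d18:-→d19:-→d20:-→d21:-→d22:-→d23:-→d24:-→d25:-→d26:-→d27:-→d28:-→d29:-→d30:-→d31:-→d32:H0 -> H0
  + 198.178.182.80/28 (H4) depth=28
  + 5.169.74.32/28 (H0) depth=28
  + 5.169.64.0/20 (H1) depth=20
  lookup 5.169.74.37: bits 00000101101010010100101000100101 walk d0:H3→d1:-→d2:-→d3:-→d4:-→d5:-→d6:-→d7:-→d8:-→d9:-→d10:-→d11:-→d12:-→d13:-→d14:-→d15:-→d16:H4→d17:-→d18:-→d19:-→d20:H1→d21:-→d22:-→d23:-→d24:-→d25:-→d26:-→d27:-→d28:H0→d29:-→d30:-→d31:-→d32:H0 -> H0

== LOOKUPS ==
["H4","H4","H4","no-route","H4","H4","H4","H1","H4","H2","H0","H0"]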